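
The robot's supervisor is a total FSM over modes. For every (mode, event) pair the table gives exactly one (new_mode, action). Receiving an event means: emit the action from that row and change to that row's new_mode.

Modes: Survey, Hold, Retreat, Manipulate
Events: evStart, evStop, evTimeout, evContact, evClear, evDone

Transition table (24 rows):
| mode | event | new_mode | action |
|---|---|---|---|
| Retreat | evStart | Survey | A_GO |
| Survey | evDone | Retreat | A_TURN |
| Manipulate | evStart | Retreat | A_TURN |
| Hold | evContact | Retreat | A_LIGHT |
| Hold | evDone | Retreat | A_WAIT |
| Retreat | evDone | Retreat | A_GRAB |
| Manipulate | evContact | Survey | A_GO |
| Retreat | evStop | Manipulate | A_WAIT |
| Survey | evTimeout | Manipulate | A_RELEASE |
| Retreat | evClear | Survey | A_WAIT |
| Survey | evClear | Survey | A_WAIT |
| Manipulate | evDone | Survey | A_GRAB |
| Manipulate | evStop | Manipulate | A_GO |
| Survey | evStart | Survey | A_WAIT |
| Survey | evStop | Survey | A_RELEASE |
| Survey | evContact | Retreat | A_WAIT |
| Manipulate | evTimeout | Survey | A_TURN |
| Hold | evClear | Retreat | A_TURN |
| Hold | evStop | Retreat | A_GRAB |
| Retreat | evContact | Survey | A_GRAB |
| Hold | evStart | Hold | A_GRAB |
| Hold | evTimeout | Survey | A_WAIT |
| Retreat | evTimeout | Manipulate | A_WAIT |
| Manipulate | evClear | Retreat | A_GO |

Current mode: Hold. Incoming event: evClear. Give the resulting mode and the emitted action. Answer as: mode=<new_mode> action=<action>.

mode=Retreat action=A_TURN

current mode = Hold; filter table to that mode:
  (Hold, evContact) → (Retreat, A_LIGHT)
  (Hold, evDone) → (Retreat, A_WAIT)
  (Hold, evClear) → (Retreat, A_TURN)  ← event matches
  (Hold, evStop) → (Retreat, A_GRAB)
  (Hold, evStart) → (Hold, A_GRAB)
  (Hold, evTimeout) → (Survey, A_WAIT)
event = evClear selects (Retreat, A_TURN)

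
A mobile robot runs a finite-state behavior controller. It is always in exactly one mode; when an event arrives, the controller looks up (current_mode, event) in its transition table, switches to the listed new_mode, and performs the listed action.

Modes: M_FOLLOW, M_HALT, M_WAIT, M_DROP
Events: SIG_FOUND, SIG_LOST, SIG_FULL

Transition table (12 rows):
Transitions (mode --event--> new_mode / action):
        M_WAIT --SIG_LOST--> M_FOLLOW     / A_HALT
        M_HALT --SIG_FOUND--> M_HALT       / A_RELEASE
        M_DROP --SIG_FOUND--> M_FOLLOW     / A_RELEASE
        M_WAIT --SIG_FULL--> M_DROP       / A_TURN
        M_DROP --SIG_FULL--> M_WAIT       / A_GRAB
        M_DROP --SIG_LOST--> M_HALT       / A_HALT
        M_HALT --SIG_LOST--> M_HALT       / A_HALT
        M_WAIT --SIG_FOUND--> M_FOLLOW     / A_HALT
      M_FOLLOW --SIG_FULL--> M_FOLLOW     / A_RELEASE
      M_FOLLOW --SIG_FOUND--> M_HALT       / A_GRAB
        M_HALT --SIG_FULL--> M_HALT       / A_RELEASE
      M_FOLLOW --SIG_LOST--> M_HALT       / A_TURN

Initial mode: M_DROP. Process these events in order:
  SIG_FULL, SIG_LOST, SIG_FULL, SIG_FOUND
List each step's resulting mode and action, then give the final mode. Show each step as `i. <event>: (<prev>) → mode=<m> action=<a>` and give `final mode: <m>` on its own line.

final mode: M_HALT

1. SIG_FULL: (M_DROP) → mode=M_WAIT action=A_GRAB
2. SIG_LOST: (M_WAIT) → mode=M_FOLLOW action=A_HALT
3. SIG_FULL: (M_FOLLOW) → mode=M_FOLLOW action=A_RELEASE
4. SIG_FOUND: (M_FOLLOW) → mode=M_HALT action=A_GRAB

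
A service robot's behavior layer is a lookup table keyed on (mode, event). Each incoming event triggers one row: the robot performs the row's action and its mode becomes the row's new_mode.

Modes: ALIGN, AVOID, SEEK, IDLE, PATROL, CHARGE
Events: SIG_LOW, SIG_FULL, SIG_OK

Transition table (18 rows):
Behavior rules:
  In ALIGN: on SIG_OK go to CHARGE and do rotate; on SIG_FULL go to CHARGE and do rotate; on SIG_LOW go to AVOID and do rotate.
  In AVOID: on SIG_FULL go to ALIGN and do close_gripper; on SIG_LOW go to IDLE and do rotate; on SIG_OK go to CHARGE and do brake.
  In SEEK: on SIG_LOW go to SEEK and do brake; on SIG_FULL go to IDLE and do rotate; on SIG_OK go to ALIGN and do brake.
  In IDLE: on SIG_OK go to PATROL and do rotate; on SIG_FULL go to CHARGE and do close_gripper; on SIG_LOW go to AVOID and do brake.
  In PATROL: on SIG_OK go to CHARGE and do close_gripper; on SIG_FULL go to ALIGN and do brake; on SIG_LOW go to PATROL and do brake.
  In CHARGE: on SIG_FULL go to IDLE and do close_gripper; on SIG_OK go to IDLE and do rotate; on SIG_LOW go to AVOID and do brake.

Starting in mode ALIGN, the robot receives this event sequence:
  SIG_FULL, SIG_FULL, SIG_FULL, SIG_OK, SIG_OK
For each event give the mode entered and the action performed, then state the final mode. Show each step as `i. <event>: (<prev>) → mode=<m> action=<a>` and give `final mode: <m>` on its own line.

1. SIG_FULL: (ALIGN) → mode=CHARGE action=rotate
2. SIG_FULL: (CHARGE) → mode=IDLE action=close_gripper
3. SIG_FULL: (IDLE) → mode=CHARGE action=close_gripper
4. SIG_OK: (CHARGE) → mode=IDLE action=rotate
5. SIG_OK: (IDLE) → mode=PATROL action=rotate

final mode: PATROL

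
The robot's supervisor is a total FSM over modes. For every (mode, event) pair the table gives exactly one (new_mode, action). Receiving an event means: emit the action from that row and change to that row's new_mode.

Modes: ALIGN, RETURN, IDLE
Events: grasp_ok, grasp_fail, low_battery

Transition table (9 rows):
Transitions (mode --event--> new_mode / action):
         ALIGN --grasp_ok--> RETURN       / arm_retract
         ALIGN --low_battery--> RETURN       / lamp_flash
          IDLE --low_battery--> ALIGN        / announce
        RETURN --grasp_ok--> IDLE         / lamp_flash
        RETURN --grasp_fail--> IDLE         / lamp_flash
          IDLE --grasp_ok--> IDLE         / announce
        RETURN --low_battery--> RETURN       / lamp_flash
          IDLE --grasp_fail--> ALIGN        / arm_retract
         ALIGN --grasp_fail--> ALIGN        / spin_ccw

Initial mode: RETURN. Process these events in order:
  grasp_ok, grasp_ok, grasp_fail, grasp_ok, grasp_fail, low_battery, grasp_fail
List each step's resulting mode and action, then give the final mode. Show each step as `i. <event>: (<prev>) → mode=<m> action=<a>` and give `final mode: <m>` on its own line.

1. grasp_ok: (RETURN) → mode=IDLE action=lamp_flash
2. grasp_ok: (IDLE) → mode=IDLE action=announce
3. grasp_fail: (IDLE) → mode=ALIGN action=arm_retract
4. grasp_ok: (ALIGN) → mode=RETURN action=arm_retract
5. grasp_fail: (RETURN) → mode=IDLE action=lamp_flash
6. low_battery: (IDLE) → mode=ALIGN action=announce
7. grasp_fail: (ALIGN) → mode=ALIGN action=spin_ccw

final mode: ALIGN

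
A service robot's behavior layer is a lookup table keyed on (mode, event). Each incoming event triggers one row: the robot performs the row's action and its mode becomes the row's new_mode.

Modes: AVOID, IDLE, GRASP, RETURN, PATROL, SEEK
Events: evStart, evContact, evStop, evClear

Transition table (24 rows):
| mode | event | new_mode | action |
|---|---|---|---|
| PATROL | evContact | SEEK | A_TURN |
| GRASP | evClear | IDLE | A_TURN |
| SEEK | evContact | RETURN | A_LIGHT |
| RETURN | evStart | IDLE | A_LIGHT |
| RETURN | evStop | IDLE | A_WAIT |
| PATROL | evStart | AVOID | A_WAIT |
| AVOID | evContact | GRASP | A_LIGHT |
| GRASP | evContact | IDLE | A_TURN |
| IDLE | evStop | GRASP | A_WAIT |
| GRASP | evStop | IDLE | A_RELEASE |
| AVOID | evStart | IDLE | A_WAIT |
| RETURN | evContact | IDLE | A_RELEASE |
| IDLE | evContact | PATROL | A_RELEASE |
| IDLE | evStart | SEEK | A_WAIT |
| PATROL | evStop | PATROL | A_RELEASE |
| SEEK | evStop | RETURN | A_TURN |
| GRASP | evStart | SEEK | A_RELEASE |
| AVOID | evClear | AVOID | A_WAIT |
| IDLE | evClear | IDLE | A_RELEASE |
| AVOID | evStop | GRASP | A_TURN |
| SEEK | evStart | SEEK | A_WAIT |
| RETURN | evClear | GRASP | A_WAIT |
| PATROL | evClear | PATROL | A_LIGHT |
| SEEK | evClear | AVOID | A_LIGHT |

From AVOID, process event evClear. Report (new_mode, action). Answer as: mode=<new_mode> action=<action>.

current mode = AVOID; filter table to that mode:
  (AVOID, evContact) → (GRASP, A_LIGHT)
  (AVOID, evStart) → (IDLE, A_WAIT)
  (AVOID, evClear) → (AVOID, A_WAIT)  ← event matches
  (AVOID, evStop) → (GRASP, A_TURN)
event = evClear selects (AVOID, A_WAIT)

mode=AVOID action=A_WAIT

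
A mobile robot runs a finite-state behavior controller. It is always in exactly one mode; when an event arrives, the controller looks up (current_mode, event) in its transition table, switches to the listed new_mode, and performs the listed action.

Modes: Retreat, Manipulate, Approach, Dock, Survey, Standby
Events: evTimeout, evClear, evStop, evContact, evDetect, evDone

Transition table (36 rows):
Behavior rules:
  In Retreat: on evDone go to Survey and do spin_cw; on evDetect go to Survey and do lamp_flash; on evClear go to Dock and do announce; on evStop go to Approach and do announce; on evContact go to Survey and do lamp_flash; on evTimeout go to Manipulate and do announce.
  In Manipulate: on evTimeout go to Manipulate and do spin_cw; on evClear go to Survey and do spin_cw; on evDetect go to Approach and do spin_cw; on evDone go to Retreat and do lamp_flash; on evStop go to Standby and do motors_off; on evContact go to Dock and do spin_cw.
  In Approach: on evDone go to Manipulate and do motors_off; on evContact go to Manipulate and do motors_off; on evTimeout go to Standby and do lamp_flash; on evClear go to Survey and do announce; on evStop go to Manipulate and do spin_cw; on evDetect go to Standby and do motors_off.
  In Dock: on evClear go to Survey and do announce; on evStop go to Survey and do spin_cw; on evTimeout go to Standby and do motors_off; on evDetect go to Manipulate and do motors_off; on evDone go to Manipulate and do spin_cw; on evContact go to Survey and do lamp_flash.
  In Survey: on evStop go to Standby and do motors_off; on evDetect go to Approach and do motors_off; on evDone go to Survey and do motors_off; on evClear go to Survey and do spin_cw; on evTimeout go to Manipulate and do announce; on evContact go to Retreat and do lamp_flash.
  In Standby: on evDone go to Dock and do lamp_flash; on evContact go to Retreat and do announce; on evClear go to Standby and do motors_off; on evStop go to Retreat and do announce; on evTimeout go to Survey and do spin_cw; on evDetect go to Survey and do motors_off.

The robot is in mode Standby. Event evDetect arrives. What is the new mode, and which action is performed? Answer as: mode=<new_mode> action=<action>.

current mode = Standby; filter table to that mode:
  (Standby, evDone) → (Dock, lamp_flash)
  (Standby, evContact) → (Retreat, announce)
  (Standby, evClear) → (Standby, motors_off)
  (Standby, evStop) → (Retreat, announce)
  (Standby, evTimeout) → (Survey, spin_cw)
  (Standby, evDetect) → (Survey, motors_off)  ← event matches
event = evDetect selects (Survey, motors_off)

mode=Survey action=motors_off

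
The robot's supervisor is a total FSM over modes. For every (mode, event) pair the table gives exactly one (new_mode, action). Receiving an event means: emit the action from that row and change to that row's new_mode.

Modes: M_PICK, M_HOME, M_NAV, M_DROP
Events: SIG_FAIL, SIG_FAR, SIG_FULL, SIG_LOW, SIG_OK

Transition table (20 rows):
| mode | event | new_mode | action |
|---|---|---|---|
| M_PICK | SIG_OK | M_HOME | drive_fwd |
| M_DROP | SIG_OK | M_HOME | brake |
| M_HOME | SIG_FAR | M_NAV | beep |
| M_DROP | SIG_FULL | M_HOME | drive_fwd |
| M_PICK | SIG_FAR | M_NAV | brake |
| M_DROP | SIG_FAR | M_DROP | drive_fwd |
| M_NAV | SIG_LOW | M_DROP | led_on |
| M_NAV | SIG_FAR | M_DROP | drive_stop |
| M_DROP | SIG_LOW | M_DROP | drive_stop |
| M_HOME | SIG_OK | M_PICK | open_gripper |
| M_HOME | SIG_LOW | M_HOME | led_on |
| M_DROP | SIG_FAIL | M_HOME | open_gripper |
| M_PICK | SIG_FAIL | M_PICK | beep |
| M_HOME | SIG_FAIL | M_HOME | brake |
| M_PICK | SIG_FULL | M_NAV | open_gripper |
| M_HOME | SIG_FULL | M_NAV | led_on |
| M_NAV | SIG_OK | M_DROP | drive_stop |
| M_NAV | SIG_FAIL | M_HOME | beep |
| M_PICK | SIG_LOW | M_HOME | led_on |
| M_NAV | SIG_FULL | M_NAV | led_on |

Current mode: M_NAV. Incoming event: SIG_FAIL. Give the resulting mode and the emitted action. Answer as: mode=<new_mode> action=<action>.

mode=M_HOME action=beep

current mode = M_NAV; filter table to that mode:
  (M_NAV, SIG_LOW) → (M_DROP, led_on)
  (M_NAV, SIG_FAR) → (M_DROP, drive_stop)
  (M_NAV, SIG_OK) → (M_DROP, drive_stop)
  (M_NAV, SIG_FAIL) → (M_HOME, beep)  ← event matches
  (M_NAV, SIG_FULL) → (M_NAV, led_on)
event = SIG_FAIL selects (M_HOME, beep)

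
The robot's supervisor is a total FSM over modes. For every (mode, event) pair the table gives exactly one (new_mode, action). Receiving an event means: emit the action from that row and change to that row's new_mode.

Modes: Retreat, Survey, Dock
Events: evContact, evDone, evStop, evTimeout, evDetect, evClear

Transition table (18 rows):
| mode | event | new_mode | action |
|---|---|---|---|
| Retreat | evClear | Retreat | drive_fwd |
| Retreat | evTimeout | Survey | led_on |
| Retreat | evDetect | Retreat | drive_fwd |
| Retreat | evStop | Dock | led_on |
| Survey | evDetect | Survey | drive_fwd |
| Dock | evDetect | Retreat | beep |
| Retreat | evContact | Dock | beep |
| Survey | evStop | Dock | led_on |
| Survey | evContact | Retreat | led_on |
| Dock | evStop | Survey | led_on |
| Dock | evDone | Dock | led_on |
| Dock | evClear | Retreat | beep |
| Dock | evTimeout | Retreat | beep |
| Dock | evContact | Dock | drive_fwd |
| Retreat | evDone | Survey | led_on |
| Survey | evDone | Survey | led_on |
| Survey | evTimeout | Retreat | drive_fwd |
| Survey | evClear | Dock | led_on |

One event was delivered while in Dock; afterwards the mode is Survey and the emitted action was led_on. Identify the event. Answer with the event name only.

evStop

try evContact: (Dock, evContact) → (Dock, drive_fwd)
try evDone: (Dock, evDone) → (Dock, led_on)
try evStop: (Dock, evStop) → (Survey, led_on)  ← matches
try evTimeout: (Dock, evTimeout) → (Retreat, beep)
try evDetect: (Dock, evDetect) → (Retreat, beep)
try evClear: (Dock, evClear) → (Retreat, beep)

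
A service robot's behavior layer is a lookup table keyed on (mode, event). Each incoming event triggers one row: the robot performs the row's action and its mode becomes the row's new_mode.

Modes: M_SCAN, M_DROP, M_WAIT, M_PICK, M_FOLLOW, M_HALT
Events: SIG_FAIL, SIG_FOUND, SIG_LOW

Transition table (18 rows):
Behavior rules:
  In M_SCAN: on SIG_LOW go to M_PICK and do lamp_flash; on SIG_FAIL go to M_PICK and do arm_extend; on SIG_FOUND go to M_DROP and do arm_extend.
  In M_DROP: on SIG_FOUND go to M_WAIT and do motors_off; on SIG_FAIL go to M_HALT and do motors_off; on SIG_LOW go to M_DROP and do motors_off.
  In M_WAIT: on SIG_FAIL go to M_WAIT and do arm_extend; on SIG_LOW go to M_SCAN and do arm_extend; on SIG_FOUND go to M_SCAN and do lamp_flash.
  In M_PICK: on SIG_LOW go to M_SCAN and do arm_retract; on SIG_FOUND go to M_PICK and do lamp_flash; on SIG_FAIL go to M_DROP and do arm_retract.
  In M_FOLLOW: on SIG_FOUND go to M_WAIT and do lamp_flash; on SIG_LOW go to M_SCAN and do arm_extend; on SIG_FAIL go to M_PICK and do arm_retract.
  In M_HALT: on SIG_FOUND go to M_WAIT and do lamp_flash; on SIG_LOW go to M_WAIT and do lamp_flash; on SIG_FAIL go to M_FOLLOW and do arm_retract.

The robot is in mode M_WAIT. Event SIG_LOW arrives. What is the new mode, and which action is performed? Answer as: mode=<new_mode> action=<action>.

mode=M_SCAN action=arm_extend

current mode = M_WAIT; filter table to that mode:
  (M_WAIT, SIG_FAIL) → (M_WAIT, arm_extend)
  (M_WAIT, SIG_LOW) → (M_SCAN, arm_extend)  ← event matches
  (M_WAIT, SIG_FOUND) → (M_SCAN, lamp_flash)
event = SIG_LOW selects (M_SCAN, arm_extend)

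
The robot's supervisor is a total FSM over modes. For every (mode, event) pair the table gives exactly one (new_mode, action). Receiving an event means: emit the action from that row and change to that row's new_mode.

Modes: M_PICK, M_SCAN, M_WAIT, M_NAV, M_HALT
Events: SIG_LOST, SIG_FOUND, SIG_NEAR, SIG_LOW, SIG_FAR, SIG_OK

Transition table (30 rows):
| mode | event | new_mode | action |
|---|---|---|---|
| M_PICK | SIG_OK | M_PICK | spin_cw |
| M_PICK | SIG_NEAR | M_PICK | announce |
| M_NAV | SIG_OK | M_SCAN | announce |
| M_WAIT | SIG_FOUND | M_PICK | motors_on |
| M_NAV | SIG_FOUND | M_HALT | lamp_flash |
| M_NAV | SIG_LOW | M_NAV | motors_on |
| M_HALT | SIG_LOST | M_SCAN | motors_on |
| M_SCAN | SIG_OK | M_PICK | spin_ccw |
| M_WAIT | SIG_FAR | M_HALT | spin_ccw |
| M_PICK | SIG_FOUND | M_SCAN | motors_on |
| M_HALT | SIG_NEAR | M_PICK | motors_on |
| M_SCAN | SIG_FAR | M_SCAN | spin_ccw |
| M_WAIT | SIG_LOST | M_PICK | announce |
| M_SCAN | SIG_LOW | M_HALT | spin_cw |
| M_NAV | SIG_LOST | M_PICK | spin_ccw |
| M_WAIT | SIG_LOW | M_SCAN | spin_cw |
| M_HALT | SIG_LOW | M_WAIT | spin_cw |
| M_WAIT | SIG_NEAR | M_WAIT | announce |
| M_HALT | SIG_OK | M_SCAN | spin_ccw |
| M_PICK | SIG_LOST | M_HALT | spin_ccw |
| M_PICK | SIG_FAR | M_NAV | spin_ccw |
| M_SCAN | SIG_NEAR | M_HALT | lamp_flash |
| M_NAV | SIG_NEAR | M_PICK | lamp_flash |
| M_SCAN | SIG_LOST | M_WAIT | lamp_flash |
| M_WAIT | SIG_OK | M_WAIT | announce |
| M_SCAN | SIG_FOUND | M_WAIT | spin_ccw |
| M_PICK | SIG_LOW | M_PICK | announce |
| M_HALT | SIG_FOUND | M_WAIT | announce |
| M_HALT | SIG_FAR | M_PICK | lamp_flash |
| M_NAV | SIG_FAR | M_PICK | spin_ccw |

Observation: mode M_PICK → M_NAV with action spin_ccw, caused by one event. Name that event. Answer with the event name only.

SIG_FAR

try SIG_LOST: (M_PICK, SIG_LOST) → (M_HALT, spin_ccw)
try SIG_FOUND: (M_PICK, SIG_FOUND) → (M_SCAN, motors_on)
try SIG_NEAR: (M_PICK, SIG_NEAR) → (M_PICK, announce)
try SIG_LOW: (M_PICK, SIG_LOW) → (M_PICK, announce)
try SIG_FAR: (M_PICK, SIG_FAR) → (M_NAV, spin_ccw)  ← matches
try SIG_OK: (M_PICK, SIG_OK) → (M_PICK, spin_cw)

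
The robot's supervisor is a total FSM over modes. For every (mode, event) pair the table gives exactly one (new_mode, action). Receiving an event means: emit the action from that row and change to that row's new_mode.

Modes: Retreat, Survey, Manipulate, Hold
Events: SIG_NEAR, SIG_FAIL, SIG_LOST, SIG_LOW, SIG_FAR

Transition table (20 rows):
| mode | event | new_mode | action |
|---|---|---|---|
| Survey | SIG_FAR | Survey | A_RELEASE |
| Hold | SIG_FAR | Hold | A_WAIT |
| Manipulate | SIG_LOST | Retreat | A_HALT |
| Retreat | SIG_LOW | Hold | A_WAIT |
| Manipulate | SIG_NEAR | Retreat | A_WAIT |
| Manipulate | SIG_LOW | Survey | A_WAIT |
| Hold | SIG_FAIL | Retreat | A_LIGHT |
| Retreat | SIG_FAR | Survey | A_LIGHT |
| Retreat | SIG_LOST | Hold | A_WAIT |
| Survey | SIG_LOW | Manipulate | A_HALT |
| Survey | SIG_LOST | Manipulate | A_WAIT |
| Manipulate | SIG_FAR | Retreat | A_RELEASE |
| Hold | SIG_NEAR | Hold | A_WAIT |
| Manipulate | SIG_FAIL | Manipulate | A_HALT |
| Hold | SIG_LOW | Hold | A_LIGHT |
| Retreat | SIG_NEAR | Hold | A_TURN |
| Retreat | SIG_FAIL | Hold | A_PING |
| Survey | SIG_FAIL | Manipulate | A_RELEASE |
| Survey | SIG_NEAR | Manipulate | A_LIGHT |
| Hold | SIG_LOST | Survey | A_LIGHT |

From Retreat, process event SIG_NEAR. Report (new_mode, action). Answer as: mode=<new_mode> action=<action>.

mode=Hold action=A_TURN

current mode = Retreat; filter table to that mode:
  (Retreat, SIG_LOW) → (Hold, A_WAIT)
  (Retreat, SIG_FAR) → (Survey, A_LIGHT)
  (Retreat, SIG_LOST) → (Hold, A_WAIT)
  (Retreat, SIG_NEAR) → (Hold, A_TURN)  ← event matches
  (Retreat, SIG_FAIL) → (Hold, A_PING)
event = SIG_NEAR selects (Hold, A_TURN)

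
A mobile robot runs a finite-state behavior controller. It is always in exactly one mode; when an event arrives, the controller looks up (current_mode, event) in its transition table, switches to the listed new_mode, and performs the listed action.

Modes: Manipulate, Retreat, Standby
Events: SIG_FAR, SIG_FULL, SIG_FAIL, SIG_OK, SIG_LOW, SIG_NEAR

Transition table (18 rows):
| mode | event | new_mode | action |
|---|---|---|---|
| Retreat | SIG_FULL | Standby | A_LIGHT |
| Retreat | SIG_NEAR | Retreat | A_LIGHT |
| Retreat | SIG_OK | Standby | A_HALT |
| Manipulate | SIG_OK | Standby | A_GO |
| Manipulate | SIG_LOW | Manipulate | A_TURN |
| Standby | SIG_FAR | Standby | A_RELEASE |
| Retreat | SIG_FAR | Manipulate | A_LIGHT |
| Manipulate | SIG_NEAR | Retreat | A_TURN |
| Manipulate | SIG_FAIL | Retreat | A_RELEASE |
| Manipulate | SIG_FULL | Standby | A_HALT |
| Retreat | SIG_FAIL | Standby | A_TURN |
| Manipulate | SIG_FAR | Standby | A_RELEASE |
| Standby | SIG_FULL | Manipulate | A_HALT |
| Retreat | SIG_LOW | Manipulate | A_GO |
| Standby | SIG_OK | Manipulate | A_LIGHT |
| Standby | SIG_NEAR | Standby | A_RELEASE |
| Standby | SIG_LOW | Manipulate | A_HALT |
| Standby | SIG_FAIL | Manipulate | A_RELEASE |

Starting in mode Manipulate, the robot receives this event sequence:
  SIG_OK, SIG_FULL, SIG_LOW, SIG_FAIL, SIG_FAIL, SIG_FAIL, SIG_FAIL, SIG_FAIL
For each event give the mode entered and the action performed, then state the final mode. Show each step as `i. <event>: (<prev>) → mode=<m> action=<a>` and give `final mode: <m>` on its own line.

1. SIG_OK: (Manipulate) → mode=Standby action=A_GO
2. SIG_FULL: (Standby) → mode=Manipulate action=A_HALT
3. SIG_LOW: (Manipulate) → mode=Manipulate action=A_TURN
4. SIG_FAIL: (Manipulate) → mode=Retreat action=A_RELEASE
5. SIG_FAIL: (Retreat) → mode=Standby action=A_TURN
6. SIG_FAIL: (Standby) → mode=Manipulate action=A_RELEASE
7. SIG_FAIL: (Manipulate) → mode=Retreat action=A_RELEASE
8. SIG_FAIL: (Retreat) → mode=Standby action=A_TURN

final mode: Standby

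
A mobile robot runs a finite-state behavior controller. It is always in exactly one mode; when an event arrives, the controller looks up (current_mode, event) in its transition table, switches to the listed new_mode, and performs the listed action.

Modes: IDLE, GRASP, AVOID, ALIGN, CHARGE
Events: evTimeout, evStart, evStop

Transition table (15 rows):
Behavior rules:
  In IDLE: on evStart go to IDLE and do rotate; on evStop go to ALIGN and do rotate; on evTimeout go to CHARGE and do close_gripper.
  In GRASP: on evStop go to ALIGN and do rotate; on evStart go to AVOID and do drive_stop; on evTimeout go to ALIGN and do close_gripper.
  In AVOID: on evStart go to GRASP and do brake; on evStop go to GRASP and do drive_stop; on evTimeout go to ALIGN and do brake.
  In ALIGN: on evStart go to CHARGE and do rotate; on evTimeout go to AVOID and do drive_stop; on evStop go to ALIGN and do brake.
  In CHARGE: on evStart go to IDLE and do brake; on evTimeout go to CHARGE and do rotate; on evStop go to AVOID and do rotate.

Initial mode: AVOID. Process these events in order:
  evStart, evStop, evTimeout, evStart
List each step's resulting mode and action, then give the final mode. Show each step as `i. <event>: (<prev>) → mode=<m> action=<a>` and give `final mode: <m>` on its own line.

1. evStart: (AVOID) → mode=GRASP action=brake
2. evStop: (GRASP) → mode=ALIGN action=rotate
3. evTimeout: (ALIGN) → mode=AVOID action=drive_stop
4. evStart: (AVOID) → mode=GRASP action=brake

final mode: GRASP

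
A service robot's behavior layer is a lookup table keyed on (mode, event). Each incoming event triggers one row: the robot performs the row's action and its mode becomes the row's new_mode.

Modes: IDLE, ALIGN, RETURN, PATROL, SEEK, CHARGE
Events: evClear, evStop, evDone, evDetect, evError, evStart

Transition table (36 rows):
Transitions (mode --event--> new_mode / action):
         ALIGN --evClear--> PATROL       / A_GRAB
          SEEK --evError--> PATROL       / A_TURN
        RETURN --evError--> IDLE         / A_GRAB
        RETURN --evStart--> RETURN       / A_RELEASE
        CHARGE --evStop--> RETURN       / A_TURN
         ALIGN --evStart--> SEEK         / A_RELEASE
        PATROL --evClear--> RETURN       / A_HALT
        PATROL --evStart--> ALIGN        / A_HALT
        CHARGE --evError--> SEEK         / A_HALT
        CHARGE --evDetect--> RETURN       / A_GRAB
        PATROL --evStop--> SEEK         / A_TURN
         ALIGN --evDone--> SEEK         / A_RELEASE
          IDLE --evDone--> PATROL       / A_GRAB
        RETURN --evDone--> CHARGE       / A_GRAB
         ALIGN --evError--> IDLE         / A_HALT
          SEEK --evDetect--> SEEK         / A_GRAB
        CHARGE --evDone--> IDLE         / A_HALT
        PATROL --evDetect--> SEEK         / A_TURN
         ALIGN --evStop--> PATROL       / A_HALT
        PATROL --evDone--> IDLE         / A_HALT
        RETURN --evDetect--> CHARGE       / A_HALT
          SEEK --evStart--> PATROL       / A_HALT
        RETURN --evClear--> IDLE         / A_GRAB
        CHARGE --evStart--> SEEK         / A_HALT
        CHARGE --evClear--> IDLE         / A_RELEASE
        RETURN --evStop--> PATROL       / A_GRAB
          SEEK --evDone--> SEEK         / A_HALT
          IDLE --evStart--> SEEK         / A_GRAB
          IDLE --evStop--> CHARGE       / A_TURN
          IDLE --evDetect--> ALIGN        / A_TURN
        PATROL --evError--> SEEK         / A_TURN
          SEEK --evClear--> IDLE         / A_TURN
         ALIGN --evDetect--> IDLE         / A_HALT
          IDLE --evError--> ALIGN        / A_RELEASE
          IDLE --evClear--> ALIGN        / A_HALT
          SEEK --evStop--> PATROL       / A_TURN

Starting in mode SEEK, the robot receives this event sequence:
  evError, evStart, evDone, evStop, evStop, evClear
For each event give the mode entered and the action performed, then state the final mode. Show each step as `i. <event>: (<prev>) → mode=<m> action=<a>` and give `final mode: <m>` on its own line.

final mode: IDLE

1. evError: (SEEK) → mode=PATROL action=A_TURN
2. evStart: (PATROL) → mode=ALIGN action=A_HALT
3. evDone: (ALIGN) → mode=SEEK action=A_RELEASE
4. evStop: (SEEK) → mode=PATROL action=A_TURN
5. evStop: (PATROL) → mode=SEEK action=A_TURN
6. evClear: (SEEK) → mode=IDLE action=A_TURN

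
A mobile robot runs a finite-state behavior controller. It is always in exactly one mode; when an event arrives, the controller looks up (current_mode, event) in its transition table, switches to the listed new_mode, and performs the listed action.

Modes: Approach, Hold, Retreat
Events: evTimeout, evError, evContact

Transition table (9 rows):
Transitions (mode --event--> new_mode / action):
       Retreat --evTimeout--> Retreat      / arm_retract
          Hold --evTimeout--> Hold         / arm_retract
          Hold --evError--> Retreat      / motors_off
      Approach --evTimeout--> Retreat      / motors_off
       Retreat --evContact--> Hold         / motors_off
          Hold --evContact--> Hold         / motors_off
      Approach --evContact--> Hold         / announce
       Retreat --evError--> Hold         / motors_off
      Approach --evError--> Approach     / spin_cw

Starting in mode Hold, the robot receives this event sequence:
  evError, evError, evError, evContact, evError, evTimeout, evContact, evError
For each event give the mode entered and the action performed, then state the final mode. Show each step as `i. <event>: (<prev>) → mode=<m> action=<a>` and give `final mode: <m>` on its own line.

final mode: Retreat

1. evError: (Hold) → mode=Retreat action=motors_off
2. evError: (Retreat) → mode=Hold action=motors_off
3. evError: (Hold) → mode=Retreat action=motors_off
4. evContact: (Retreat) → mode=Hold action=motors_off
5. evError: (Hold) → mode=Retreat action=motors_off
6. evTimeout: (Retreat) → mode=Retreat action=arm_retract
7. evContact: (Retreat) → mode=Hold action=motors_off
8. evError: (Hold) → mode=Retreat action=motors_off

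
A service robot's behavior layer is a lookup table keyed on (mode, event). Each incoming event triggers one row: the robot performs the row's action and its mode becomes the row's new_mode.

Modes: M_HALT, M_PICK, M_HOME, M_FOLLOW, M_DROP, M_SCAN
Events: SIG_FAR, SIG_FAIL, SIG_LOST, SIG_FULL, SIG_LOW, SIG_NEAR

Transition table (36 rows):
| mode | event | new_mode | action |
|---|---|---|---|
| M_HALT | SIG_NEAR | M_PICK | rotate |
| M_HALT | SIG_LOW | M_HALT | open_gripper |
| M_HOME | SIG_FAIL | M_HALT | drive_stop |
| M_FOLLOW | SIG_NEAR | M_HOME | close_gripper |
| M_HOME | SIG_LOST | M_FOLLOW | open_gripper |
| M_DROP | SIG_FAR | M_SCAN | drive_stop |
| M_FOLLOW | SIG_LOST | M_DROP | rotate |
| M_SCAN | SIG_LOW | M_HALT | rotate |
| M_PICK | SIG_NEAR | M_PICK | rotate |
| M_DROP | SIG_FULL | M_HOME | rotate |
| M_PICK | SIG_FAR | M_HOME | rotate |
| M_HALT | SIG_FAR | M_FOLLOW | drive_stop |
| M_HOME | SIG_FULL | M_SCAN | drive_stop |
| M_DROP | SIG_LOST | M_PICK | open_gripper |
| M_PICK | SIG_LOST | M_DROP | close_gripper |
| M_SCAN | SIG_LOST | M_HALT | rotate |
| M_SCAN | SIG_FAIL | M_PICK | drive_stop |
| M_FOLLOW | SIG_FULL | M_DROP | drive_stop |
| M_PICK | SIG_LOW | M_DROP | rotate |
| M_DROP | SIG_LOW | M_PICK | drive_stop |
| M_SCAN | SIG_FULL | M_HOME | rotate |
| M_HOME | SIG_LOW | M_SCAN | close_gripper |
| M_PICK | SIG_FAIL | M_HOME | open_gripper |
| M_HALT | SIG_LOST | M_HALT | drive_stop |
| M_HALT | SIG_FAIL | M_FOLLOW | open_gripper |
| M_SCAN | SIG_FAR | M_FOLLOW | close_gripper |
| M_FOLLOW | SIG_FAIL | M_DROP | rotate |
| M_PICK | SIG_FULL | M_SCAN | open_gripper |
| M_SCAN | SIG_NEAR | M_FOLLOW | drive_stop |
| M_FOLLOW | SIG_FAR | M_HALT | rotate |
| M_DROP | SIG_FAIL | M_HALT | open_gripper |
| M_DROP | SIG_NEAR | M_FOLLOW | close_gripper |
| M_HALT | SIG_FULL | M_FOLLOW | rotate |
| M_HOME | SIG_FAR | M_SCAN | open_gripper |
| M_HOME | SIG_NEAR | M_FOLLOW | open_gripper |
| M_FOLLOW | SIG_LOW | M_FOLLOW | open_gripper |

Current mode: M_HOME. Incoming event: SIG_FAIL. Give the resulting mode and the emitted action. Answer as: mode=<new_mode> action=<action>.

current mode = M_HOME; filter table to that mode:
  (M_HOME, SIG_FAIL) → (M_HALT, drive_stop)  ← event matches
  (M_HOME, SIG_LOST) → (M_FOLLOW, open_gripper)
  (M_HOME, SIG_FULL) → (M_SCAN, drive_stop)
  (M_HOME, SIG_LOW) → (M_SCAN, close_gripper)
  (M_HOME, SIG_FAR) → (M_SCAN, open_gripper)
  (M_HOME, SIG_NEAR) → (M_FOLLOW, open_gripper)
event = SIG_FAIL selects (M_HALT, drive_stop)

mode=M_HALT action=drive_stop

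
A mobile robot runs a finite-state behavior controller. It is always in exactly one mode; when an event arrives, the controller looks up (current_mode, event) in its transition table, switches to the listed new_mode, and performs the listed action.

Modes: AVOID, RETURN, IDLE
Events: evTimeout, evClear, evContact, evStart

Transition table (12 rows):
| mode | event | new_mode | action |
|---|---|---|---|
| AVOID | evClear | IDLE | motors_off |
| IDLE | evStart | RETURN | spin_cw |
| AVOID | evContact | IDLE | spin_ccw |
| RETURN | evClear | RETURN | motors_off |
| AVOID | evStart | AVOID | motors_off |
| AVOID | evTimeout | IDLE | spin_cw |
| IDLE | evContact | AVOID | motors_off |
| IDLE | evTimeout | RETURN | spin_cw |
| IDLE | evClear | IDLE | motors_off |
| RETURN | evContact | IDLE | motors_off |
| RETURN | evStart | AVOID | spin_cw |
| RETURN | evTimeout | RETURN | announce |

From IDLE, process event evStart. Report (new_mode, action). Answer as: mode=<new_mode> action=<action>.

current mode = IDLE; filter table to that mode:
  (IDLE, evStart) → (RETURN, spin_cw)  ← event matches
  (IDLE, evContact) → (AVOID, motors_off)
  (IDLE, evTimeout) → (RETURN, spin_cw)
  (IDLE, evClear) → (IDLE, motors_off)
event = evStart selects (RETURN, spin_cw)

mode=RETURN action=spin_cw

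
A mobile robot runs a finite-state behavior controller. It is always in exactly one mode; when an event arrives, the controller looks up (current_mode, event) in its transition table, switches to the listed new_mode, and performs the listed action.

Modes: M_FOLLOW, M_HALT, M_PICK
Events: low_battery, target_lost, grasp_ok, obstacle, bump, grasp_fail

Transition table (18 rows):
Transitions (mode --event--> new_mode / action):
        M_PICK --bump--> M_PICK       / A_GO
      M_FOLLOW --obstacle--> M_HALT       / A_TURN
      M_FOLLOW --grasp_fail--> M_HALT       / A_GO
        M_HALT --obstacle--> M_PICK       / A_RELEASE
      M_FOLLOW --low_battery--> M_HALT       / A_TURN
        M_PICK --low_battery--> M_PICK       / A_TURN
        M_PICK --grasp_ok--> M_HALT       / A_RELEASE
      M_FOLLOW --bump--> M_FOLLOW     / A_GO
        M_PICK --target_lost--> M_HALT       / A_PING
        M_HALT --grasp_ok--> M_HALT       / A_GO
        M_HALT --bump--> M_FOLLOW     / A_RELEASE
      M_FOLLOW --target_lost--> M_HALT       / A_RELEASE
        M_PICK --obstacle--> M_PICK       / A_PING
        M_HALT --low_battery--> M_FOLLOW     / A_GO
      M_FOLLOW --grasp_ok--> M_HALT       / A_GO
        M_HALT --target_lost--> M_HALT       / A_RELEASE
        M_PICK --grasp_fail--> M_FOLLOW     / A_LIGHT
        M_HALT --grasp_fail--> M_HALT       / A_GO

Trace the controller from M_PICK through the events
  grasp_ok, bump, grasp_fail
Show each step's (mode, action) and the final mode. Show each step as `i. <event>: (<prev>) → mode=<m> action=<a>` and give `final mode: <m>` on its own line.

final mode: M_HALT

1. grasp_ok: (M_PICK) → mode=M_HALT action=A_RELEASE
2. bump: (M_HALT) → mode=M_FOLLOW action=A_RELEASE
3. grasp_fail: (M_FOLLOW) → mode=M_HALT action=A_GO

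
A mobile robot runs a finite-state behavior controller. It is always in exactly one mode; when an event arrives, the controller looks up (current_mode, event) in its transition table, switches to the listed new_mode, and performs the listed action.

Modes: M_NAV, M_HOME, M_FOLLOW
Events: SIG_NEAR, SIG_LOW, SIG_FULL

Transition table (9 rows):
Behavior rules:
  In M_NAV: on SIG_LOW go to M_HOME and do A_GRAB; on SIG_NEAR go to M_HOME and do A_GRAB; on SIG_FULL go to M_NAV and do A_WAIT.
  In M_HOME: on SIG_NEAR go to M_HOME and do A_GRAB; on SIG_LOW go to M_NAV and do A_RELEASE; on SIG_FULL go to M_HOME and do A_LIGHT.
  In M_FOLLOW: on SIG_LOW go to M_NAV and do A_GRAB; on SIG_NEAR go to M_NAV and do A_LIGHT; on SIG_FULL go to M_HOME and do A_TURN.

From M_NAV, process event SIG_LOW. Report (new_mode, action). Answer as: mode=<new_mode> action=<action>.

current mode = M_NAV; filter table to that mode:
  (M_NAV, SIG_LOW) → (M_HOME, A_GRAB)  ← event matches
  (M_NAV, SIG_NEAR) → (M_HOME, A_GRAB)
  (M_NAV, SIG_FULL) → (M_NAV, A_WAIT)
event = SIG_LOW selects (M_HOME, A_GRAB)

mode=M_HOME action=A_GRAB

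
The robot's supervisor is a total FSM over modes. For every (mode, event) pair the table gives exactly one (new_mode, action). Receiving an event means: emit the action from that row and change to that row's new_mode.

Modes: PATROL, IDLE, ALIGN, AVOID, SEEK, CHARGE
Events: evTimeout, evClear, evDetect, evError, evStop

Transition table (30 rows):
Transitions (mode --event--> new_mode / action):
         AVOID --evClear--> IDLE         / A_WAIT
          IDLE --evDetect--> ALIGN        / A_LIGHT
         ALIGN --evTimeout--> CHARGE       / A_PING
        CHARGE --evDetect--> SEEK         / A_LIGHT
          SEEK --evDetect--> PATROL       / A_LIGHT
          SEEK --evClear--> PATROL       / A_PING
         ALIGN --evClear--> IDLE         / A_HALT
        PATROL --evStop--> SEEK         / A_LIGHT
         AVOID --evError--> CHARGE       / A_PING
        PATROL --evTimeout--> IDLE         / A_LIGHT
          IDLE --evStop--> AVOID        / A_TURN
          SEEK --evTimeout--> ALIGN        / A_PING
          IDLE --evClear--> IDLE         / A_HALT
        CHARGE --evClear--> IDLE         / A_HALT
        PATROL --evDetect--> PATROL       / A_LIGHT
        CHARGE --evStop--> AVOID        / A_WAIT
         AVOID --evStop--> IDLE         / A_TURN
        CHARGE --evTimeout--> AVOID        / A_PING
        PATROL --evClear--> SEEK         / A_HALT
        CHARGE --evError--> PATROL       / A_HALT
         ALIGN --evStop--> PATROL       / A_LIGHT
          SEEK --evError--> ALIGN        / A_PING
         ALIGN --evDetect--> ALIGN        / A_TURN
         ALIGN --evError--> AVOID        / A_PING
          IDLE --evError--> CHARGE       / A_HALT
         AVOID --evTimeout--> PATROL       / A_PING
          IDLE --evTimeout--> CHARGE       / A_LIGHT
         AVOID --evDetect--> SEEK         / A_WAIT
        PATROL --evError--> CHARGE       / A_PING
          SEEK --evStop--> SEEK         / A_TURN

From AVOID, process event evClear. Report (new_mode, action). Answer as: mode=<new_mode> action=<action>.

mode=IDLE action=A_WAIT

current mode = AVOID; filter table to that mode:
  (AVOID, evClear) → (IDLE, A_WAIT)  ← event matches
  (AVOID, evError) → (CHARGE, A_PING)
  (AVOID, evStop) → (IDLE, A_TURN)
  (AVOID, evTimeout) → (PATROL, A_PING)
  (AVOID, evDetect) → (SEEK, A_WAIT)
event = evClear selects (IDLE, A_WAIT)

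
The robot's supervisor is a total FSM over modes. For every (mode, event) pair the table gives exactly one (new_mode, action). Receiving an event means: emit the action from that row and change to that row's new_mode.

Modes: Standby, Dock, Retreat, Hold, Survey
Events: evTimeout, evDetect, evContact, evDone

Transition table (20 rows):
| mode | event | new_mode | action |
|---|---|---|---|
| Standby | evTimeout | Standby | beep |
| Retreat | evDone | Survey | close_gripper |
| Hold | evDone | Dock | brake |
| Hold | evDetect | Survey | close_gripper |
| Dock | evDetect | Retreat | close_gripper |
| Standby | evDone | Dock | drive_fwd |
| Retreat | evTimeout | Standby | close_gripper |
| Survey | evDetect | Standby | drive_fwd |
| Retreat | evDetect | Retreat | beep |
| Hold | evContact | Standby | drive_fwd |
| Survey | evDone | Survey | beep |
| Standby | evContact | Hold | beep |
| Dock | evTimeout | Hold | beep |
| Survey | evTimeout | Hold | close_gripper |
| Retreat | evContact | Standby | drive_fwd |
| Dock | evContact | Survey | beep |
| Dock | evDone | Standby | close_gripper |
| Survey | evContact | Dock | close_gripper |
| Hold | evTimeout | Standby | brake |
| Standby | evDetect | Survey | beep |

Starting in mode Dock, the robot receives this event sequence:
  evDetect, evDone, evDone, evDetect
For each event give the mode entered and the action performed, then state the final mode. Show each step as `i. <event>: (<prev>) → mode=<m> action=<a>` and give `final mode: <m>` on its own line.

1. evDetect: (Dock) → mode=Retreat action=close_gripper
2. evDone: (Retreat) → mode=Survey action=close_gripper
3. evDone: (Survey) → mode=Survey action=beep
4. evDetect: (Survey) → mode=Standby action=drive_fwd

final mode: Standby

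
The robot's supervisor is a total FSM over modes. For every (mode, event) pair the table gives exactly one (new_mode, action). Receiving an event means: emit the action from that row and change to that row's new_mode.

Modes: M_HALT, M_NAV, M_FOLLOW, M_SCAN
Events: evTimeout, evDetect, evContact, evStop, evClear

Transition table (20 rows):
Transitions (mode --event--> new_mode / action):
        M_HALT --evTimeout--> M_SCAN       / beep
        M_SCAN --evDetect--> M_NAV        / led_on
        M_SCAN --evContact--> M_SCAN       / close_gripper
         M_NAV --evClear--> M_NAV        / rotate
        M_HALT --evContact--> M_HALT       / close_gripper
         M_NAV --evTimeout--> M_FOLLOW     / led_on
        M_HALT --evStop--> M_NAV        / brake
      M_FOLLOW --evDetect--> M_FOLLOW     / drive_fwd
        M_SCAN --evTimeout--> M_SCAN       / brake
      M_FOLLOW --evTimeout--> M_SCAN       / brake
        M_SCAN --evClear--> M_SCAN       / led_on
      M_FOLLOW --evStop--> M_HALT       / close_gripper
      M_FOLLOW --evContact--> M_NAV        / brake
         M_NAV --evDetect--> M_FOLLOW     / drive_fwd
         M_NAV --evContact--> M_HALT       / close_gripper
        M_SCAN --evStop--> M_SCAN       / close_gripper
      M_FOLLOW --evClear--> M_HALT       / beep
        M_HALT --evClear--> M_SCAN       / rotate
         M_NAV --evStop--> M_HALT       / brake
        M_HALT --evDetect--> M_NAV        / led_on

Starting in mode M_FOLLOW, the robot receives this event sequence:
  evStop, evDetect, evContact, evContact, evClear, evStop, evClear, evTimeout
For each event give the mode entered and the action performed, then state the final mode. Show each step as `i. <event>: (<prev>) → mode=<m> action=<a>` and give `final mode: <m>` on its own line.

1. evStop: (M_FOLLOW) → mode=M_HALT action=close_gripper
2. evDetect: (M_HALT) → mode=M_NAV action=led_on
3. evContact: (M_NAV) → mode=M_HALT action=close_gripper
4. evContact: (M_HALT) → mode=M_HALT action=close_gripper
5. evClear: (M_HALT) → mode=M_SCAN action=rotate
6. evStop: (M_SCAN) → mode=M_SCAN action=close_gripper
7. evClear: (M_SCAN) → mode=M_SCAN action=led_on
8. evTimeout: (M_SCAN) → mode=M_SCAN action=brake

final mode: M_SCAN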